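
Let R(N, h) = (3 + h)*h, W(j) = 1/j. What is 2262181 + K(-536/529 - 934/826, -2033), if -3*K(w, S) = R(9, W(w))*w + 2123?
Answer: 3177895769864/1405233 ≈ 2.2615e+6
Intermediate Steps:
R(N, h) = h*(3 + h)
K(w, S) = -2126/3 - 1/(3*w) (K(w, S) = -(((3 + 1/w)/w)*w + 2123)/3 = -((3 + 1/w) + 2123)/3 = -(2126 + 1/w)/3 = -2126/3 - 1/(3*w))
2262181 + K(-536/529 - 934/826, -2033) = 2262181 + (-1 - 2126*(-536/529 - 934/826))/(3*(-536/529 - 934/826)) = 2262181 + (-1 - 2126*(-536*1/529 - 934*1/826))/(3*(-536*1/529 - 934*1/826)) = 2262181 + (-1 - 2126*(-536/529 - 467/413))/(3*(-536/529 - 467/413)) = 2262181 + (-1 - 2126*(-468411/218477))/(3*(-468411/218477)) = 2262181 + (⅓)*(-218477/468411)*(-1 + 995841786/218477) = 2262181 + (⅓)*(-218477/468411)*(995623309/218477) = 2262181 - 995623309/1405233 = 3177895769864/1405233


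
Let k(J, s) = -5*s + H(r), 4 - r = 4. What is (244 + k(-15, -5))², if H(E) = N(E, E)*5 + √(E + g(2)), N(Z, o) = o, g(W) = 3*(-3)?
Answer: 72352 + 1614*I ≈ 72352.0 + 1614.0*I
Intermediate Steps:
g(W) = -9
r = 0 (r = 4 - 1*4 = 4 - 4 = 0)
H(E) = √(-9 + E) + 5*E (H(E) = E*5 + √(E - 9) = 5*E + √(-9 + E) = √(-9 + E) + 5*E)
k(J, s) = -5*s + 3*I (k(J, s) = -5*s + (√(-9 + 0) + 5*0) = -5*s + (√(-9) + 0) = -5*s + (3*I + 0) = -5*s + 3*I)
(244 + k(-15, -5))² = (244 + (-5*(-5) + 3*I))² = (244 + (25 + 3*I))² = (269 + 3*I)²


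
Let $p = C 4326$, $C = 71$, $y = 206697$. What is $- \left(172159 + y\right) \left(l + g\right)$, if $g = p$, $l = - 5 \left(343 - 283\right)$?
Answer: $-116250448176$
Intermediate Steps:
$p = 307146$ ($p = 71 \cdot 4326 = 307146$)
$l = -300$ ($l = \left(-5\right) 60 = -300$)
$g = 307146$
$- \left(172159 + y\right) \left(l + g\right) = - \left(172159 + 206697\right) \left(-300 + 307146\right) = - 378856 \cdot 306846 = \left(-1\right) 116250448176 = -116250448176$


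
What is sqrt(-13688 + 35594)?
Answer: 3*sqrt(2434) ≈ 148.01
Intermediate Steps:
sqrt(-13688 + 35594) = sqrt(21906) = 3*sqrt(2434)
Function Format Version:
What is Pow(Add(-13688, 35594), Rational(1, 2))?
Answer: Mul(3, Pow(2434, Rational(1, 2))) ≈ 148.01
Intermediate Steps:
Pow(Add(-13688, 35594), Rational(1, 2)) = Pow(21906, Rational(1, 2)) = Mul(3, Pow(2434, Rational(1, 2)))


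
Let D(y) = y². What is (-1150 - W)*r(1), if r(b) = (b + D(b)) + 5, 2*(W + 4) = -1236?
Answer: -3696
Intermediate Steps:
W = -622 (W = -4 + (½)*(-1236) = -4 - 618 = -622)
r(b) = 5 + b + b² (r(b) = (b + b²) + 5 = 5 + b + b²)
(-1150 - W)*r(1) = (-1150 - 1*(-622))*(5 + 1 + 1²) = (-1150 + 622)*(5 + 1 + 1) = -528*7 = -3696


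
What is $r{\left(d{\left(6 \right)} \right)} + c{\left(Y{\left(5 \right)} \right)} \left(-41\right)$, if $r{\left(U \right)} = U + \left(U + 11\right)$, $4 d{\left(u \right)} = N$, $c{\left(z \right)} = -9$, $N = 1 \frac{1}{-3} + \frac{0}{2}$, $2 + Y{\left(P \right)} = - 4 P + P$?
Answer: $\frac{2279}{6} \approx 379.83$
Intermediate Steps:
$Y{\left(P \right)} = -2 - 3 P$ ($Y{\left(P \right)} = -2 + \left(- 4 P + P\right) = -2 - 3 P$)
$N = - \frac{1}{3}$ ($N = 1 \left(- \frac{1}{3}\right) + 0 \cdot \frac{1}{2} = - \frac{1}{3} + 0 = - \frac{1}{3} \approx -0.33333$)
$d{\left(u \right)} = - \frac{1}{12}$ ($d{\left(u \right)} = \frac{1}{4} \left(- \frac{1}{3}\right) = - \frac{1}{12}$)
$r{\left(U \right)} = 11 + 2 U$ ($r{\left(U \right)} = U + \left(11 + U\right) = 11 + 2 U$)
$r{\left(d{\left(6 \right)} \right)} + c{\left(Y{\left(5 \right)} \right)} \left(-41\right) = \left(11 + 2 \left(- \frac{1}{12}\right)\right) - -369 = \left(11 - \frac{1}{6}\right) + 369 = \frac{65}{6} + 369 = \frac{2279}{6}$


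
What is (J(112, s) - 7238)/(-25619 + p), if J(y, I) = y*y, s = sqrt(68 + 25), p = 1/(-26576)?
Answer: -141012256/680850545 ≈ -0.20711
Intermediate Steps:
p = -1/26576 ≈ -3.7628e-5
s = sqrt(93) ≈ 9.6436
J(y, I) = y**2
(J(112, s) - 7238)/(-25619 + p) = (112**2 - 7238)/(-25619 - 1/26576) = (12544 - 7238)/(-680850545/26576) = 5306*(-26576/680850545) = -141012256/680850545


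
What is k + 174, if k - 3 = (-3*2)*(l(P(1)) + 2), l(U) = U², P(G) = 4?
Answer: 69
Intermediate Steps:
k = -105 (k = 3 + (-3*2)*(4² + 2) = 3 - 6*(16 + 2) = 3 - 6*18 = 3 - 108 = -105)
k + 174 = -105 + 174 = 69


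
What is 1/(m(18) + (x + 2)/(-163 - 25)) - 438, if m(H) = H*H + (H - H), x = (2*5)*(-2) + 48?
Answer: -13333064/30441 ≈ -438.00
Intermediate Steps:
x = 28 (x = 10*(-2) + 48 = -20 + 48 = 28)
m(H) = H² (m(H) = H² + 0 = H²)
1/(m(18) + (x + 2)/(-163 - 25)) - 438 = 1/(18² + (28 + 2)/(-163 - 25)) - 438 = 1/(324 + 30/(-188)) - 438 = 1/(324 + 30*(-1/188)) - 438 = 1/(324 - 15/94) - 438 = 1/(30441/94) - 438 = 94/30441 - 438 = -13333064/30441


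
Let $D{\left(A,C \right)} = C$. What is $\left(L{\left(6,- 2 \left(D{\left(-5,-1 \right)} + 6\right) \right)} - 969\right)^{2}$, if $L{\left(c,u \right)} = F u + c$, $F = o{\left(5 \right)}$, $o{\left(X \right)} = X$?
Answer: $1026169$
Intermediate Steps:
$F = 5$
$L{\left(c,u \right)} = c + 5 u$ ($L{\left(c,u \right)} = 5 u + c = c + 5 u$)
$\left(L{\left(6,- 2 \left(D{\left(-5,-1 \right)} + 6\right) \right)} - 969\right)^{2} = \left(\left(6 + 5 \left(- 2 \left(-1 + 6\right)\right)\right) - 969\right)^{2} = \left(\left(6 + 5 \left(\left(-2\right) 5\right)\right) - 969\right)^{2} = \left(\left(6 + 5 \left(-10\right)\right) - 969\right)^{2} = \left(\left(6 - 50\right) - 969\right)^{2} = \left(-44 - 969\right)^{2} = \left(-1013\right)^{2} = 1026169$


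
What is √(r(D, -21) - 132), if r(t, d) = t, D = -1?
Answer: I*√133 ≈ 11.533*I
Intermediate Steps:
√(r(D, -21) - 132) = √(-1 - 132) = √(-133) = I*√133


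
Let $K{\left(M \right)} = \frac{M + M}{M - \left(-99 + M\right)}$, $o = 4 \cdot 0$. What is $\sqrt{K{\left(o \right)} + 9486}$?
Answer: $3 \sqrt{1054} \approx 97.396$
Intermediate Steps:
$o = 0$
$K{\left(M \right)} = \frac{2 M}{99}$
$\sqrt{K{\left(o \right)} + 9486} = \sqrt{\frac{2}{99} \cdot 0 + 9486} = \sqrt{0 + 9486} = \sqrt{9486} = 3 \sqrt{1054}$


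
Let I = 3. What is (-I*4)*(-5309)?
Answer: 63708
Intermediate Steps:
(-I*4)*(-5309) = (-1*3*4)*(-5309) = -3*4*(-5309) = -12*(-5309) = 63708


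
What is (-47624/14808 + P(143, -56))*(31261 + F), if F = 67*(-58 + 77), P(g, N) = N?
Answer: -3566019206/1851 ≈ -1.9265e+6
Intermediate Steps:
F = 1273 (F = 67*19 = 1273)
(-47624/14808 + P(143, -56))*(31261 + F) = (-47624/14808 - 56)*(31261 + 1273) = (-47624*1/14808 - 56)*32534 = (-5953/1851 - 56)*32534 = -109609/1851*32534 = -3566019206/1851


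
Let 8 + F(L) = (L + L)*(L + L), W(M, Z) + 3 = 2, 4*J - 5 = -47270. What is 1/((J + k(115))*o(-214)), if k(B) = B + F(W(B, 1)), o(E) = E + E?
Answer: 1/5009847 ≈ 1.9961e-7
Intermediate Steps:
J = -47265/4 (J = 5/4 + (¼)*(-47270) = 5/4 - 23635/2 = -47265/4 ≈ -11816.)
W(M, Z) = -1 (W(M, Z) = -3 + 2 = -1)
F(L) = -8 + 4*L² (F(L) = -8 + (L + L)*(L + L) = -8 + (2*L)*(2*L) = -8 + 4*L²)
o(E) = 2*E
k(B) = -4 + B (k(B) = B + (-8 + 4*(-1)²) = B + (-8 + 4*1) = B + (-8 + 4) = B - 4 = -4 + B)
1/((J + k(115))*o(-214)) = 1/((-47265/4 + (-4 + 115))*((2*(-214)))) = 1/((-47265/4 + 111)*(-428)) = -1/428/(-46821/4) = -4/46821*(-1/428) = 1/5009847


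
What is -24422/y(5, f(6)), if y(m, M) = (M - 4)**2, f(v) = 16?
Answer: -12211/72 ≈ -169.60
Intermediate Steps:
y(m, M) = (-4 + M)**2
-24422/y(5, f(6)) = -24422/(-4 + 16)**2 = -24422/(12**2) = -24422/144 = -24422*1/144 = -12211/72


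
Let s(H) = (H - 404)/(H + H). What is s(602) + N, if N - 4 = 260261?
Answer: 156679629/602 ≈ 2.6027e+5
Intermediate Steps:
N = 260265 (N = 4 + 260261 = 260265)
s(H) = (-404 + H)/(2*H) (s(H) = (-404 + H)/((2*H)) = (-404 + H)*(1/(2*H)) = (-404 + H)/(2*H))
s(602) + N = (½)*(-404 + 602)/602 + 260265 = (½)*(1/602)*198 + 260265 = 99/602 + 260265 = 156679629/602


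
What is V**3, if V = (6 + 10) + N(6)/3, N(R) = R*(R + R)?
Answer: 64000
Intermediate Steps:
N(R) = 2*R**2 (N(R) = R*(2*R) = 2*R**2)
V = 40 (V = (6 + 10) + (2*6**2)/3 = 16 + (2*36)*(1/3) = 16 + 72*(1/3) = 16 + 24 = 40)
V**3 = 40**3 = 64000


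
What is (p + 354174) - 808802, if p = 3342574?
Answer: 2887946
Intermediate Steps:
(p + 354174) - 808802 = (3342574 + 354174) - 808802 = 3696748 - 808802 = 2887946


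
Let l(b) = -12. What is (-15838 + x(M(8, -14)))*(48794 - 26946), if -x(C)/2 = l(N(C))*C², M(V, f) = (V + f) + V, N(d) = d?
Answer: -343931216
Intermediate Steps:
M(V, f) = f + 2*V
x(C) = 24*C² (x(C) = -(-24)*C² = 24*C²)
(-15838 + x(M(8, -14)))*(48794 - 26946) = (-15838 + 24*(-14 + 2*8)²)*(48794 - 26946) = (-15838 + 24*(-14 + 16)²)*21848 = (-15838 + 24*2²)*21848 = (-15838 + 24*4)*21848 = (-15838 + 96)*21848 = -15742*21848 = -343931216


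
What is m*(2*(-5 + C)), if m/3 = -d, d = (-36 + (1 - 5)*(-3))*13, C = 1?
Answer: -7488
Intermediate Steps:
d = -312 (d = (-36 - 4*(-3))*13 = (-36 + 12)*13 = -24*13 = -312)
m = 936 (m = 3*(-1*(-312)) = 3*312 = 936)
m*(2*(-5 + C)) = 936*(2*(-5 + 1)) = 936*(2*(-4)) = 936*(-8) = -7488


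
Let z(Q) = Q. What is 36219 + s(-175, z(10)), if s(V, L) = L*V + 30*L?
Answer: 34769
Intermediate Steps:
s(V, L) = 30*L + L*V
36219 + s(-175, z(10)) = 36219 + 10*(30 - 175) = 36219 + 10*(-145) = 36219 - 1450 = 34769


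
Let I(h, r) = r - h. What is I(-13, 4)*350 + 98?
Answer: 6048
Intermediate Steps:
I(-13, 4)*350 + 98 = (4 - 1*(-13))*350 + 98 = (4 + 13)*350 + 98 = 17*350 + 98 = 5950 + 98 = 6048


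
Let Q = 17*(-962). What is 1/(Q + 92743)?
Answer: 1/76389 ≈ 1.3091e-5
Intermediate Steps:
Q = -16354
1/(Q + 92743) = 1/(-16354 + 92743) = 1/76389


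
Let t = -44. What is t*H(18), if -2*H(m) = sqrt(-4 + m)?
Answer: 22*sqrt(14) ≈ 82.316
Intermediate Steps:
H(m) = -sqrt(-4 + m)/2
t*H(18) = -(-22)*sqrt(-4 + 18) = -(-22)*sqrt(14) = 22*sqrt(14)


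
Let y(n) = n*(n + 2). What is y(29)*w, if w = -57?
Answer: -51243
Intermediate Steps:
y(n) = n*(2 + n)
y(29)*w = (29*(2 + 29))*(-57) = (29*31)*(-57) = 899*(-57) = -51243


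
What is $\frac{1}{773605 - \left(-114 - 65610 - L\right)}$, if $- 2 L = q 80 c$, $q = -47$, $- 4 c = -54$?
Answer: $\frac{1}{864709} \approx 1.1565 \cdot 10^{-6}$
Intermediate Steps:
$c = \frac{27}{2}$ ($c = \left(- \frac{1}{4}\right) \left(-54\right) = \frac{27}{2} \approx 13.5$)
$L = 25380$ ($L = - \frac{\left(-47\right) 80 \cdot \frac{27}{2}}{2} = - \frac{\left(-3760\right) \frac{27}{2}}{2} = \left(- \frac{1}{2}\right) \left(-50760\right) = 25380$)
$\frac{1}{773605 - \left(-114 - 65610 - L\right)} = \frac{1}{773605 + \left(25380 - \left(\left(-270\right) 243 - 114\right)\right)} = \frac{1}{773605 + \left(25380 - \left(-65610 - 114\right)\right)} = \frac{1}{773605 + \left(25380 - -65724\right)} = \frac{1}{773605 + \left(25380 + 65724\right)} = \frac{1}{773605 + 91104} = \frac{1}{864709}$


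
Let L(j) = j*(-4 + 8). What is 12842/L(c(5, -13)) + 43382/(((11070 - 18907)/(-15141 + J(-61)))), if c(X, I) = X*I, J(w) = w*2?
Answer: 86027809203/1018810 ≈ 84440.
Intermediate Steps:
J(w) = 2*w
c(X, I) = I*X
L(j) = 4*j (L(j) = j*4 = 4*j)
12842/L(c(5, -13)) + 43382/(((11070 - 18907)/(-15141 + J(-61)))) = 12842/((4*(-13*5))) + 43382/(((11070 - 18907)/(-15141 + 2*(-61)))) = 12842/((4*(-65))) + 43382/((-7837/(-15141 - 122))) = 12842/(-260) + 43382/((-7837/(-15263))) = 12842*(-1/260) + 43382/((-7837*(-1/15263))) = -6421/130 + 43382/(7837/15263) = -6421/130 + 43382*(15263/7837) = -6421/130 + 662139466/7837 = 86027809203/1018810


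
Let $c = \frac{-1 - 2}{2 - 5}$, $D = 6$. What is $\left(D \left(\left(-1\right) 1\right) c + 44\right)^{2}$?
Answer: $1444$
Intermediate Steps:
$c = 1$ ($c = - \frac{3}{-3} = \left(-3\right) \left(- \frac{1}{3}\right) = 1$)
$\left(D \left(\left(-1\right) 1\right) c + 44\right)^{2} = \left(6 \left(\left(-1\right) 1\right) 1 + 44\right)^{2} = \left(6 \left(-1\right) 1 + 44\right)^{2} = \left(\left(-6\right) 1 + 44\right)^{2} = \left(-6 + 44\right)^{2} = 38^{2} = 1444$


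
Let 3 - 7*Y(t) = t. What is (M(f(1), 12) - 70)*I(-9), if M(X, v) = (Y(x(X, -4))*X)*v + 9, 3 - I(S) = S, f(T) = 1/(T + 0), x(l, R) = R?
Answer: -588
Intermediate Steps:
f(T) = 1/T
I(S) = 3 - S
Y(t) = 3/7 - t/7
M(X, v) = 9 + X*v (M(X, v) = ((3/7 - 1/7*(-4))*X)*v + 9 = ((3/7 + 4/7)*X)*v + 9 = (1*X)*v + 9 = X*v + 9 = 9 + X*v)
(M(f(1), 12) - 70)*I(-9) = ((9 + 12/1) - 70)*(3 - 1*(-9)) = ((9 + 1*12) - 70)*(3 + 9) = ((9 + 12) - 70)*12 = (21 - 70)*12 = -49*12 = -588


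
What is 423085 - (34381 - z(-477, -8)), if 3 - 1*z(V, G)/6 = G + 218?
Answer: 387462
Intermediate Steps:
z(V, G) = -1290 - 6*G (z(V, G) = 18 - 6*(G + 218) = 18 - 6*(218 + G) = 18 + (-1308 - 6*G) = -1290 - 6*G)
423085 - (34381 - z(-477, -8)) = 423085 - (34381 - (-1290 - 6*(-8))) = 423085 - (34381 - (-1290 + 48)) = 423085 - (34381 - 1*(-1242)) = 423085 - (34381 + 1242) = 423085 - 1*35623 = 423085 - 35623 = 387462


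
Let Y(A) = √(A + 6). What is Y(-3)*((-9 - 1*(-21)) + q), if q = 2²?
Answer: 16*√3 ≈ 27.713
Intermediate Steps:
Y(A) = √(6 + A)
q = 4
Y(-3)*((-9 - 1*(-21)) + q) = √(6 - 3)*((-9 - 1*(-21)) + 4) = √3*((-9 + 21) + 4) = √3*(12 + 4) = √3*16 = 16*√3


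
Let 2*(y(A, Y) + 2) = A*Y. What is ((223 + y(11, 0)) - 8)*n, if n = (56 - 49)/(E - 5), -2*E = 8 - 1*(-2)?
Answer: -1491/10 ≈ -149.10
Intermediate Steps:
E = -5 (E = -(8 - 1*(-2))/2 = -(8 + 2)/2 = -½*10 = -5)
y(A, Y) = -2 + A*Y/2 (y(A, Y) = -2 + (A*Y)/2 = -2 + A*Y/2)
n = -7/10 (n = (56 - 49)/(-5 - 5) = 7/(-10) = 7*(-⅒) = -7/10 ≈ -0.70000)
((223 + y(11, 0)) - 8)*n = ((223 + (-2 + (½)*11*0)) - 8)*(-7/10) = ((223 + (-2 + 0)) - 8)*(-7/10) = ((223 - 2) - 8)*(-7/10) = (221 - 8)*(-7/10) = 213*(-7/10) = -1491/10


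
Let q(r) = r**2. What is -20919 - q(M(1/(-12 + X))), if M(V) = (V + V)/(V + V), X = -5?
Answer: -20920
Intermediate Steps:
M(V) = 1 (M(V) = (2*V)/((2*V)) = (2*V)*(1/(2*V)) = 1)
-20919 - q(M(1/(-12 + X))) = -20919 - 1*1**2 = -20919 - 1*1 = -20919 - 1 = -20920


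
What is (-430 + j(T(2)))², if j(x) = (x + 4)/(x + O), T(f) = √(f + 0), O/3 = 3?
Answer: 1151652146/6241 - 339360*√2/6241 ≈ 1.8445e+5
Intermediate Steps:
O = 9 (O = 3*3 = 9)
T(f) = √f
j(x) = (4 + x)/(9 + x) (j(x) = (x + 4)/(x + 9) = (4 + x)/(9 + x))
(-430 + j(T(2)))² = (-430 + (4 + √2)/(9 + √2))²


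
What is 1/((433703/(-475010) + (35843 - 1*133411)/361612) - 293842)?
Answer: -42942329030/12618310641329489 ≈ -3.4032e-6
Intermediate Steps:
1/((433703/(-475010) + (35843 - 1*133411)/361612) - 293842) = 1/((433703*(-1/475010) + (35843 - 133411)*(1/361612)) - 293842) = 1/((-433703/475010 - 97568*1/361612) - 293842) = 1/((-433703/475010 - 24392/90403) - 293842) = 1/(-50794496229/42942329030 - 293842) = 1/(-12618310641329489/42942329030) = -42942329030/12618310641329489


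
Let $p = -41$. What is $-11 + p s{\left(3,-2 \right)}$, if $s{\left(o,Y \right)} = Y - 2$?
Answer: $153$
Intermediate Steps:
$s{\left(o,Y \right)} = -2 + Y$
$-11 + p s{\left(3,-2 \right)} = -11 - 41 \left(-2 - 2\right) = -11 - -164 = -11 + 164 = 153$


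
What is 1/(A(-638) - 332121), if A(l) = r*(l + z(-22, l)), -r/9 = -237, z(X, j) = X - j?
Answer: -1/379047 ≈ -2.6382e-6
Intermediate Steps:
r = 2133 (r = -9*(-237) = 2133)
A(l) = -46926 (A(l) = 2133*(l + (-22 - l)) = 2133*(-22) = -46926)
1/(A(-638) - 332121) = 1/(-46926 - 332121) = 1/(-379047) = -1/379047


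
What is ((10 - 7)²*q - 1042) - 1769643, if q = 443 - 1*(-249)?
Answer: -1764457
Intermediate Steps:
q = 692 (q = 443 + 249 = 692)
((10 - 7)²*q - 1042) - 1769643 = ((10 - 7)²*692 - 1042) - 1769643 = (3²*692 - 1042) - 1769643 = (9*692 - 1042) - 1769643 = (6228 - 1042) - 1769643 = 5186 - 1769643 = -1764457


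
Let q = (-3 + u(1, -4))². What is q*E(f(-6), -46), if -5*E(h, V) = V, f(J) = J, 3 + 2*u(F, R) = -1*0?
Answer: 1863/10 ≈ 186.30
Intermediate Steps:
u(F, R) = -3/2 (u(F, R) = -3/2 + (-1*0)/2 = -3/2 + (½)*0 = -3/2 + 0 = -3/2)
E(h, V) = -V/5
q = 81/4 (q = (-3 - 3/2)² = (-9/2)² = 81/4 ≈ 20.250)
q*E(f(-6), -46) = 81*(-⅕*(-46))/4 = (81/4)*(46/5) = 1863/10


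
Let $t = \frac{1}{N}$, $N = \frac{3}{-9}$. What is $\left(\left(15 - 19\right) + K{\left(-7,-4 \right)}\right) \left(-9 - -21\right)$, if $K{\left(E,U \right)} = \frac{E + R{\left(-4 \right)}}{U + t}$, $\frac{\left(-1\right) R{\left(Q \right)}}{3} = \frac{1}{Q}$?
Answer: $- \frac{261}{7} \approx -37.286$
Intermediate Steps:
$N = - \frac{1}{3}$ ($N = 3 \left(- \frac{1}{9}\right) = - \frac{1}{3} \approx -0.33333$)
$R{\left(Q \right)} = - \frac{3}{Q}$
$t = -3$ ($t = \frac{1}{- \frac{1}{3}} = -3$)
$K{\left(E,U \right)} = \frac{\frac{3}{4} + E}{-3 + U}$ ($K{\left(E,U \right)} = \frac{E - \frac{3}{-4}}{U - 3} = \frac{E - - \frac{3}{4}}{-3 + U} = \frac{E + \frac{3}{4}}{-3 + U} = \frac{\frac{3}{4} + E}{-3 + U}$)
$\left(\left(15 - 19\right) + K{\left(-7,-4 \right)}\right) \left(-9 - -21\right) = \left(\left(15 - 19\right) + \frac{\frac{3}{4} - 7}{-3 - 4}\right) \left(-9 - -21\right) = \left(-4 + \frac{1}{-7} \left(- \frac{25}{4}\right)\right) \left(-9 + 21\right) = \left(-4 - - \frac{25}{28}\right) 12 = \left(-4 + \frac{25}{28}\right) 12 = \left(- \frac{87}{28}\right) 12 = - \frac{261}{7}$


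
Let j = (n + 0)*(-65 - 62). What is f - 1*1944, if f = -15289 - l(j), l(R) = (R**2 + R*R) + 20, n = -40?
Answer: -51630053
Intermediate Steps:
j = 5080 (j = (-40 + 0)*(-65 - 62) = -40*(-127) = 5080)
l(R) = 20 + 2*R**2 (l(R) = (R**2 + R**2) + 20 = 2*R**2 + 20 = 20 + 2*R**2)
f = -51628109 (f = -15289 - (20 + 2*5080**2) = -15289 - (20 + 2*25806400) = -15289 - (20 + 51612800) = -15289 - 1*51612820 = -15289 - 51612820 = -51628109)
f - 1*1944 = -51628109 - 1*1944 = -51628109 - 1944 = -51630053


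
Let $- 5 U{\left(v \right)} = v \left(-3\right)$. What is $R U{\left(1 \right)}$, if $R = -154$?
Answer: $- \frac{462}{5} \approx -92.4$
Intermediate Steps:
$U{\left(v \right)} = \frac{3 v}{5}$ ($U{\left(v \right)} = - \frac{v \left(-3\right)}{5} = - \frac{\left(-3\right) v}{5} = \frac{3 v}{5}$)
$R U{\left(1 \right)} = - 154 \cdot \frac{3}{5} \cdot 1 = \left(-154\right) \frac{3}{5} = - \frac{462}{5}$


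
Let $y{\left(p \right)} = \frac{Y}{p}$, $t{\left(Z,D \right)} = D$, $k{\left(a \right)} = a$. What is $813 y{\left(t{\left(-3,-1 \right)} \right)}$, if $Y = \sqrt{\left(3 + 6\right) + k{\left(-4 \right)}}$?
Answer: $- 813 \sqrt{5} \approx -1817.9$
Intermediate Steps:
$Y = \sqrt{5}$ ($Y = \sqrt{\left(3 + 6\right) - 4} = \sqrt{9 - 4} = \sqrt{5} \approx 2.2361$)
$y{\left(p \right)} = \frac{\sqrt{5}}{p}$
$813 y{\left(t{\left(-3,-1 \right)} \right)} = 813 \frac{\sqrt{5}}{-1} = 813 \sqrt{5} \left(-1\right) = 813 \left(- \sqrt{5}\right) = - 813 \sqrt{5}$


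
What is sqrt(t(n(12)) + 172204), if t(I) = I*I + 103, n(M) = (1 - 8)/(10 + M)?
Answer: 3*sqrt(9266293)/22 ≈ 415.10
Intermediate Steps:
n(M) = -7/(10 + M)
t(I) = 103 + I**2 (t(I) = I**2 + 103 = 103 + I**2)
sqrt(t(n(12)) + 172204) = sqrt((103 + (-7/(10 + 12))**2) + 172204) = sqrt((103 + (-7/22)**2) + 172204) = sqrt((103 + 49/484) + 172204) = sqrt(49901/484 + 172204) = sqrt(83396637/484) = 3*sqrt(9266293)/22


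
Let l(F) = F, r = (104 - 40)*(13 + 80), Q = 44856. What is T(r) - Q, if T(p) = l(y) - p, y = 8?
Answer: -50800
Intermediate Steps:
r = 5952 (r = 64*93 = 5952)
T(p) = 8 - p
T(r) - Q = (8 - 1*5952) - 1*44856 = (8 - 5952) - 44856 = -5944 - 44856 = -50800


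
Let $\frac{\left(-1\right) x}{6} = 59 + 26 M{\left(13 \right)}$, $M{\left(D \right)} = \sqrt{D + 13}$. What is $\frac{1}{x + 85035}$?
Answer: $\frac{9409}{796693225} + \frac{52 \sqrt{26}}{2390079675} \approx 1.1921 \cdot 10^{-5}$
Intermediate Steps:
$M{\left(D \right)} = \sqrt{13 + D}$
$x = -354 - 156 \sqrt{26}$ ($x = - 6 \left(59 + 26 \sqrt{13 + 13}\right) = - 6 \left(59 + 26 \sqrt{26}\right) = -354 - 156 \sqrt{26} \approx -1149.4$)
$\frac{1}{x + 85035} = \frac{1}{\left(-354 - 156 \sqrt{26}\right) + 85035} = \frac{1}{84681 - 156 \sqrt{26}}$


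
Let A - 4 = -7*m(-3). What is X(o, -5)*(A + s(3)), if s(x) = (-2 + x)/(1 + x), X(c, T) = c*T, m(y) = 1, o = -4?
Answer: -55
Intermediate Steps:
X(c, T) = T*c
s(x) = (-2 + x)/(1 + x)
A = -3 (A = 4 - 7*1 = 4 - 7 = -3)
X(o, -5)*(A + s(3)) = (-5*(-4))*(-3 + (-2 + 3)/(1 + 3)) = 20*(-3 + 1/4) = 20*(-11/4) = -55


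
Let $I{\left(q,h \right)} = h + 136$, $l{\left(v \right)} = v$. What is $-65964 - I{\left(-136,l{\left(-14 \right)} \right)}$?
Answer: $-66086$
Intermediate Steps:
$I{\left(q,h \right)} = 136 + h$
$-65964 - I{\left(-136,l{\left(-14 \right)} \right)} = -65964 - \left(136 - 14\right) = -65964 - 122 = -66086$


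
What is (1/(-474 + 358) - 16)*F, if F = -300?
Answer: 139275/29 ≈ 4802.6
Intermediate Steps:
(1/(-474 + 358) - 16)*F = (1/(-474 + 358) - 16)*(-300) = (1/(-116) - 16)*(-300) = (-1/116 - 16)*(-300) = -1857/116*(-300) = 139275/29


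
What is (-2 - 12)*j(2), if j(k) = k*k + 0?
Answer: -56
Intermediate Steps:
j(k) = k² (j(k) = k² + 0 = k²)
(-2 - 12)*j(2) = (-2 - 12)*2² = -14*4 = -56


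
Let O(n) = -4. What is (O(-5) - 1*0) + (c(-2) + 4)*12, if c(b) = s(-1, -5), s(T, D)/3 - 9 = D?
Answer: 188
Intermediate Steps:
s(T, D) = 27 + 3*D
c(b) = 12 (c(b) = 27 + 3*(-5) = 27 - 15 = 12)
(O(-5) - 1*0) + (c(-2) + 4)*12 = (-4 - 1*0) + (12 + 4)*12 = (-4 + 0) + 16*12 = -4 + 192 = 188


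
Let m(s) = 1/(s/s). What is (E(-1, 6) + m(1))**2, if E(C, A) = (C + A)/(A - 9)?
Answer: 4/9 ≈ 0.44444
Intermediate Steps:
E(C, A) = (A + C)/(-9 + A)
m(s) = 1 (m(s) = 1/1 = 1)
(E(-1, 6) + m(1))**2 = ((6 - 1)/(-9 + 6) + 1)**2 = (5/(-3) + 1)**2 = (-1/3*5 + 1)**2 = (-5/3 + 1)**2 = (-2/3)**2 = 4/9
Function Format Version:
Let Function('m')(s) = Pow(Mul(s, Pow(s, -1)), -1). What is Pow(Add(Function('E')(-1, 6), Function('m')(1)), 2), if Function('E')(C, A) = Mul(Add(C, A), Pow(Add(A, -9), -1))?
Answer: Rational(4, 9) ≈ 0.44444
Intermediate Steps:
Function('E')(C, A) = Mul(Pow(Add(-9, A), -1), Add(A, C)) (Function('E')(C, A) = Mul(Add(A, C), Pow(Add(-9, A), -1)) = Mul(Pow(Add(-9, A), -1), Add(A, C)))
Function('m')(s) = 1 (Function('m')(s) = Pow(1, -1) = 1)
Pow(Add(Function('E')(-1, 6), Function('m')(1)), 2) = Pow(Add(Mul(Pow(Add(-9, 6), -1), Add(6, -1)), 1), 2) = Pow(Add(Mul(Pow(-3, -1), 5), 1), 2) = Pow(Add(Mul(Rational(-1, 3), 5), 1), 2) = Pow(Add(Rational(-5, 3), 1), 2) = Pow(Rational(-2, 3), 2) = Rational(4, 9)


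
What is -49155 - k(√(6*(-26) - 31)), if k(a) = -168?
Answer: -48987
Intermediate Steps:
-49155 - k(√(6*(-26) - 31)) = -49155 - 1*(-168) = -49155 + 168 = -48987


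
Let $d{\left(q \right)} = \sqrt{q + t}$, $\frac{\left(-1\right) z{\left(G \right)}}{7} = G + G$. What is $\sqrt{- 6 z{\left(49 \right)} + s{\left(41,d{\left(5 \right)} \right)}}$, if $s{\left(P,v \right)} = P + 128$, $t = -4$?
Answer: $\sqrt{4285} \approx 65.46$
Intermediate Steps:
$z{\left(G \right)} = - 14 G$ ($z{\left(G \right)} = - 7 \left(G + G\right) = - 7 \cdot 2 G = - 14 G$)
$d{\left(q \right)} = \sqrt{-4 + q}$ ($d{\left(q \right)} = \sqrt{q - 4} = \sqrt{-4 + q}$)
$s{\left(P,v \right)} = 128 + P$
$\sqrt{- 6 z{\left(49 \right)} + s{\left(41,d{\left(5 \right)} \right)}} = \sqrt{- 6 \left(\left(-14\right) 49\right) + \left(128 + 41\right)} = \sqrt{\left(-6\right) \left(-686\right) + 169} = \sqrt{4116 + 169} = \sqrt{4285}$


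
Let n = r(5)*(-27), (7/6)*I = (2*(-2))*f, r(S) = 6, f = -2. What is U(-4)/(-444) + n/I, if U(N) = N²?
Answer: -21011/888 ≈ -23.661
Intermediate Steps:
I = 48/7 (I = 6*((2*(-2))*(-2))/7 = 6*(-4*(-2))/7 = (6/7)*8 = 48/7 ≈ 6.8571)
n = -162 (n = 6*(-27) = -162)
U(-4)/(-444) + n/I = (-4)²/(-444) - 162/48/7 = 16*(-1/444) - 162*7/48 = -4/111 - 189/8 = -21011/888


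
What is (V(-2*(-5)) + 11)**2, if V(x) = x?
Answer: 441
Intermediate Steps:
(V(-2*(-5)) + 11)**2 = (-2*(-5) + 11)**2 = (10 + 11)**2 = 21**2 = 441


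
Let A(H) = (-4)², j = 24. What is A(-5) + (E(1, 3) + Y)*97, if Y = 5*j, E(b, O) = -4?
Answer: 11268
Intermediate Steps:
A(H) = 16
Y = 120 (Y = 5*24 = 120)
A(-5) + (E(1, 3) + Y)*97 = 16 + (-4 + 120)*97 = 16 + 116*97 = 16 + 11252 = 11268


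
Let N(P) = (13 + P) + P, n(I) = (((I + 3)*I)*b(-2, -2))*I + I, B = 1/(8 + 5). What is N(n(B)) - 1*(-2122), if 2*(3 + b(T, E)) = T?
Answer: 4690613/2197 ≈ 2135.0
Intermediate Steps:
b(T, E) = -3 + T/2
B = 1/13 ≈ 0.076923
n(I) = I - 4*I²*(3 + I) (n(I) = (((I + 3)*I)*(-3 + (½)*(-2)))*I + I = (((3 + I)*I)*(-3 - 1))*I + I = ((I*(3 + I))*(-4))*I + I = (-4*I*(3 + I))*I + I = -4*I²*(3 + I) + I = I - 4*I²*(3 + I))
N(P) = 13 + 2*P
N(n(B)) - 1*(-2122) = (13 + 2*((1 - 12*1/13 - 4*(1/13)²)/13)) - 1*(-2122) = (13 + 2*((1 - 12/13 - 4*1/169)/13)) + 2122 = (13 + 2*((1 - 12/13 - 4/169)/13)) + 2122 = (13 + 2*((1/13)*(9/169))) + 2122 = (13 + 2*(9/2197)) + 2122 = (13 + 18/2197) + 2122 = 28579/2197 + 2122 = 4690613/2197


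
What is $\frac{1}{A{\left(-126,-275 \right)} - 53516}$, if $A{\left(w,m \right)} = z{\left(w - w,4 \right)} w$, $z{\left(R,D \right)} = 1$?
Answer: $- \frac{1}{53642} \approx -1.8642 \cdot 10^{-5}$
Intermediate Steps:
$A{\left(w,m \right)} = w$ ($A{\left(w,m \right)} = 1 w = w$)
$\frac{1}{A{\left(-126,-275 \right)} - 53516} = \frac{1}{-126 - 53516} = \frac{1}{-53642} = - \frac{1}{53642}$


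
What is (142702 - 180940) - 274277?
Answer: -312515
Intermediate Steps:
(142702 - 180940) - 274277 = -38238 - 274277 = -312515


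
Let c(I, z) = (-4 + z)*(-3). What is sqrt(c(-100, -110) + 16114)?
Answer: 22*sqrt(34) ≈ 128.28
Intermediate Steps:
c(I, z) = 12 - 3*z
sqrt(c(-100, -110) + 16114) = sqrt((12 - 3*(-110)) + 16114) = sqrt((12 + 330) + 16114) = sqrt(342 + 16114) = sqrt(16456) = 22*sqrt(34)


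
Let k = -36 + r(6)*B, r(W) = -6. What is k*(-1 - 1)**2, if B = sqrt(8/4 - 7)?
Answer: -144 - 24*I*sqrt(5) ≈ -144.0 - 53.666*I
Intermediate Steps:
B = I*sqrt(5) (B = sqrt(8*(1/4) - 7) = sqrt(2 - 7) = sqrt(-5) = I*sqrt(5) ≈ 2.2361*I)
k = -36 - 6*I*sqrt(5) ≈ -36.0 - 13.416*I
k*(-1 - 1)**2 = (-36 - 6*I*sqrt(5))*(-1 - 1)**2 = (-36 - 6*I*sqrt(5))*(-2)**2 = (-36 - 6*I*sqrt(5))*4 = -144 - 24*I*sqrt(5)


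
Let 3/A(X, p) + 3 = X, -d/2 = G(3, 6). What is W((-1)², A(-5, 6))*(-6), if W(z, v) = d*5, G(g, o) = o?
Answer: 360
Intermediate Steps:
d = -12 (d = -2*6 = -12)
A(X, p) = 3/(-3 + X)
W(z, v) = -60 (W(z, v) = -12*5 = -60)
W((-1)², A(-5, 6))*(-6) = -60*(-6) = 360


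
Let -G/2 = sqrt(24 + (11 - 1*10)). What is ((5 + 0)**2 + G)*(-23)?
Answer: -345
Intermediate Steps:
G = -10 (G = -2*sqrt(24 + (11 - 1*10)) = -2*sqrt(24 + (11 - 10)) = -2*sqrt(24 + 1) = -2*sqrt(25) = -2*5 = -10)
((5 + 0)**2 + G)*(-23) = ((5 + 0)**2 - 10)*(-23) = (5**2 - 10)*(-23) = (25 - 10)*(-23) = 15*(-23) = -345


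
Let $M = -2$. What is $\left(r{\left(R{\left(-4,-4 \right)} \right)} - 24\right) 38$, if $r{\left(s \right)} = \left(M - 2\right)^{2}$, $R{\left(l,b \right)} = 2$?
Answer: $-304$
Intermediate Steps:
$r{\left(s \right)} = 16$ ($r{\left(s \right)} = \left(-2 - 2\right)^{2} = \left(-4\right)^{2} = 16$)
$\left(r{\left(R{\left(-4,-4 \right)} \right)} - 24\right) 38 = \left(16 - 24\right) 38 = \left(-8\right) 38 = -304$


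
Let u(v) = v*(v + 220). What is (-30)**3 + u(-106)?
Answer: -39084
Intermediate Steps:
u(v) = v*(220 + v)
(-30)**3 + u(-106) = (-30)**3 - 106*(220 - 106) = -27000 - 106*114 = -27000 - 12084 = -39084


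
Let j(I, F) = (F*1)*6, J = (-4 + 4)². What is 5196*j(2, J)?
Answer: 0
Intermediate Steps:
J = 0 (J = 0² = 0)
j(I, F) = 6*F (j(I, F) = F*6 = 6*F)
5196*j(2, J) = 5196*(6*0) = 5196*0 = 0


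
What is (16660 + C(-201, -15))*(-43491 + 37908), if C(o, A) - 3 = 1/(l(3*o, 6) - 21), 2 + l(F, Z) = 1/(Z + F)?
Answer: -1277478159177/13732 ≈ -9.3029e+7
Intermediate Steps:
l(F, Z) = -2 + 1/(F + Z) (l(F, Z) = -2 + 1/(Z + F) = -2 + 1/(F + Z))
C(o, A) = 3 + 1/(-21 + (-11 - 6*o)/(6 + 3*o)) (C(o, A) = 3 + 1/((1 - 6*o - 2*6)/(3*o + 6) - 21) = 3 + 1/((1 - 6*o - 12)/(6 + 3*o) - 21) = 3 + 1/((-11 - 6*o)/(6 + 3*o) - 21) = 3 + 1/(-21 + (-11 - 6*o)/(6 + 3*o)))
(16660 + C(-201, -15))*(-43491 + 37908) = (16660 + 3*(135 + 68*(-201))/(137 + 69*(-201)))*(-43491 + 37908) = (16660 + 3*(135 - 13668)/(137 - 13869))*(-5583) = (16660 + 3*(-13533)/(-13732))*(-5583) = (16660 + 3*(-1/13732)*(-13533))*(-5583) = (16660 + 40599/13732)*(-5583) = (228815719/13732)*(-5583) = -1277478159177/13732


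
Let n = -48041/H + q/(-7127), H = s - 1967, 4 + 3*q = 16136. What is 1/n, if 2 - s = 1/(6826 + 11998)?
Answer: 790865251341/18738637680452 ≈ 0.042205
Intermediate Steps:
q = 16132/3 (q = -4/3 + (1/3)*16136 = -4/3 + 16136/3 = 16132/3 ≈ 5377.3)
s = 37647/18824 (s = 2 - 1/(6826 + 11998) = 2 - 1/18824 = 37647/18824 ≈ 1.9999)
H = -36989161/18824 (H = 37647/18824 - 1967 = -36989161/18824 ≈ -1965.0)
n = 18738637680452/790865251341 (n = -48041/(-36989161/18824) + (16132/3)/(-7127) = -48041*(-18824/36989161) + (16132/3)*(-1/7127) = 904323784/36989161 - 16132/21381 = 18738637680452/790865251341 ≈ 23.694)
1/n = 1/(18738637680452/790865251341) = 790865251341/18738637680452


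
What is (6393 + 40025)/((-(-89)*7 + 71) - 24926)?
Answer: -23209/12116 ≈ -1.9156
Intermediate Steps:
(6393 + 40025)/((-(-89)*7 + 71) - 24926) = 46418/((-89*(-7) + 71) - 24926) = 46418/((623 + 71) - 24926) = 46418/(694 - 24926) = 46418/(-24232) = 46418*(-1/24232) = -23209/12116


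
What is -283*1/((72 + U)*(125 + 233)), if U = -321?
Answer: 283/89142 ≈ 0.0031747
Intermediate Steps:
-283*1/((72 + U)*(125 + 233)) = -283*1/((72 - 321)*(125 + 233)) = -283/(358*(-249)) = -283/(-89142) = -283*(-1/89142) = 283/89142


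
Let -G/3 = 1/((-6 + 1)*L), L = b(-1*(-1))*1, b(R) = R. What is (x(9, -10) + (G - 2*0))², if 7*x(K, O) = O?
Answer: 841/1225 ≈ 0.68653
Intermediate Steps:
x(K, O) = O/7
L = 1 (L = -1*(-1)*1 = 1*1 = 1)
G = ⅗ (G = -3/((-6 + 1)*1) = -3/(-5) = -(-3)/5 = -3*(-⅕) = ⅗ ≈ 0.60000)
(x(9, -10) + (G - 2*0))² = ((⅐)*(-10) + (⅗ - 2*0))² = (-10/7 + (⅗ + 0))² = (-10/7 + ⅗)² = (-29/35)² = 841/1225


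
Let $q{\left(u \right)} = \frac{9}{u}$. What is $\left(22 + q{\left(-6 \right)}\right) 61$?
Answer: $\frac{2501}{2} \approx 1250.5$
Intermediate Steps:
$\left(22 + q{\left(-6 \right)}\right) 61 = \left(22 + \frac{9}{-6}\right) 61 = \left(22 + 9 \left(- \frac{1}{6}\right)\right) 61 = \left(22 - \frac{3}{2}\right) 61 = \frac{41}{2} \cdot 61 = \frac{2501}{2}$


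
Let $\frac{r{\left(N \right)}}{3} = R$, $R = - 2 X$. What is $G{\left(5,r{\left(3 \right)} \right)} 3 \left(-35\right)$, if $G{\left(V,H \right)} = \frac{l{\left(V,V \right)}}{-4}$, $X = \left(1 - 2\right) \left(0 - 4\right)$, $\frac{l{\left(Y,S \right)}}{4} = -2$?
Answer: $-210$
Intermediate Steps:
$l{\left(Y,S \right)} = -8$ ($l{\left(Y,S \right)} = 4 \left(-2\right) = -8$)
$X = 4$ ($X = \left(-1\right) \left(-4\right) = 4$)
$R = -8$ ($R = \left(-2\right) 4 = -8$)
$r{\left(N \right)} = -24$ ($r{\left(N \right)} = 3 \left(-8\right) = -24$)
$G{\left(V,H \right)} = 2$ ($G{\left(V,H \right)} = - \frac{8}{-4} = \left(-8\right) \left(- \frac{1}{4}\right) = 2$)
$G{\left(5,r{\left(3 \right)} \right)} 3 \left(-35\right) = 2 \cdot 3 \left(-35\right) = 6 \left(-35\right) = -210$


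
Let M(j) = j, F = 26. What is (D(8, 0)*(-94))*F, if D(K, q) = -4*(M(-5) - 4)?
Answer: -87984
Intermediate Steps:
D(K, q) = 36 (D(K, q) = -4*(-5 - 4) = -4*(-9) = 36)
(D(8, 0)*(-94))*F = (36*(-94))*26 = -3384*26 = -87984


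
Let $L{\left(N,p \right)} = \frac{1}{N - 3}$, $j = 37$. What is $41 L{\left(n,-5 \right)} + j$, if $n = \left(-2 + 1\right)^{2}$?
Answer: $\frac{33}{2} \approx 16.5$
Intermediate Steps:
$n = 1$ ($n = \left(-1\right)^{2} = 1$)
$L{\left(N,p \right)} = \frac{1}{-3 + N}$
$41 L{\left(n,-5 \right)} + j = \frac{41}{-3 + 1} + 37 = \frac{41}{-2} + 37 = 41 \left(- \frac{1}{2}\right) + 37 = - \frac{41}{2} + 37 = \frac{33}{2}$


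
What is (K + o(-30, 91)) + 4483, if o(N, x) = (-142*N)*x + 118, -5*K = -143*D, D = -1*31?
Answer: 1956872/5 ≈ 3.9137e+5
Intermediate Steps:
D = -31
K = -4433/5 (K = -(-143)*(-31)/5 = -⅕*4433 = -4433/5 ≈ -886.60)
o(N, x) = 118 - 142*N*x (o(N, x) = -142*N*x + 118 = 118 - 142*N*x)
(K + o(-30, 91)) + 4483 = (-4433/5 + (118 - 142*(-30)*91)) + 4483 = (-4433/5 + (118 + 387660)) + 4483 = (-4433/5 + 387778) + 4483 = 1934457/5 + 4483 = 1956872/5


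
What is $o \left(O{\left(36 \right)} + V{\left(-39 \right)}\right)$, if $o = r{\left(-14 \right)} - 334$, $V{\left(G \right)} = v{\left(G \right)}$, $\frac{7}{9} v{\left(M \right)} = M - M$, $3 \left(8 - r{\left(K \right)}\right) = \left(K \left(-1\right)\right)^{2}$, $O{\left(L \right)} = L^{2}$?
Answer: $-507168$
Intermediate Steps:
$r{\left(K \right)} = 8 - \frac{K^{2}}{3}$ ($r{\left(K \right)} = 8 - \frac{\left(K \left(-1\right)\right)^{2}}{3} = 8 - \frac{\left(- K\right)^{2}}{3} = 8 - \frac{K^{2}}{3}$)
$v{\left(M \right)} = 0$ ($v{\left(M \right)} = \frac{9 \left(M - M\right)}{7} = \frac{9}{7} \cdot 0 = 0$)
$V{\left(G \right)} = 0$
$o = - \frac{1174}{3}$ ($o = \left(8 - \frac{\left(-14\right)^{2}}{3}\right) - 334 = \left(8 - \frac{196}{3}\right) - 334 = - \frac{172}{3} - 334 = - \frac{1174}{3} \approx -391.33$)
$o \left(O{\left(36 \right)} + V{\left(-39 \right)}\right) = - \frac{1174 \left(36^{2} + 0\right)}{3} = - \frac{1174 \left(1296 + 0\right)}{3} = \left(- \frac{1174}{3}\right) 1296 = -507168$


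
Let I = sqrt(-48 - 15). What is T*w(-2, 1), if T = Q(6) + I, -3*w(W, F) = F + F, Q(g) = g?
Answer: -4 - 2*I*sqrt(7) ≈ -4.0 - 5.2915*I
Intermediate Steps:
I = 3*I*sqrt(7) (I = sqrt(-63) = 3*I*sqrt(7) ≈ 7.9373*I)
w(W, F) = -2*F/3 (w(W, F) = -(F + F)/3 = -2*F/3)
T = 6 + 3*I*sqrt(7) ≈ 6.0 + 7.9373*I
T*w(-2, 1) = (6 + 3*I*sqrt(7))*(-2/3*1) = (6 + 3*I*sqrt(7))*(-2/3) = -4 - 2*I*sqrt(7)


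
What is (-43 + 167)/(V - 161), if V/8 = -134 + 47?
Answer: -124/857 ≈ -0.14469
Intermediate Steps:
V = -696 (V = 8*(-134 + 47) = 8*(-87) = -696)
(-43 + 167)/(V - 161) = (-43 + 167)/(-696 - 161) = 124/(-857) = 124*(-1/857) = -124/857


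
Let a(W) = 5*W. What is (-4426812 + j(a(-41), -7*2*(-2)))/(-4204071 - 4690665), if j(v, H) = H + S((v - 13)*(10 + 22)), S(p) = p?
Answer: 30790/61769 ≈ 0.49847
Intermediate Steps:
j(v, H) = -416 + H + 32*v (j(v, H) = H + (v - 13)*(10 + 22) = H + (-13 + v)*32 = H + (-416 + 32*v) = -416 + H + 32*v)
(-4426812 + j(a(-41), -7*2*(-2)))/(-4204071 - 4690665) = (-4426812 + (-416 - 7*2*(-2) + 32*(5*(-41))))/(-4204071 - 4690665) = (-4426812 + (-416 - 14*(-2) + 32*(-205)))/(-8894736) = (-4426812 + (-416 + 28 - 6560))*(-1/8894736) = (-4426812 - 6948)*(-1/8894736) = -4433760*(-1/8894736) = 30790/61769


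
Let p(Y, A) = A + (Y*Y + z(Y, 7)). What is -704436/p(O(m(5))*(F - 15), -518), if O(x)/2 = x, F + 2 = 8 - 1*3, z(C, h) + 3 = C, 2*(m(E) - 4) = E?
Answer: -704436/23659 ≈ -29.775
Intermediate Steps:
m(E) = 4 + E/2
z(C, h) = -3 + C
F = 3 (F = -2 + (8 - 1*3) = -2 + (8 - 3) = -2 + 5 = 3)
O(x) = 2*x
p(Y, A) = -3 + A + Y + Y² (p(Y, A) = A + (Y*Y + (-3 + Y)) = A + (Y² + (-3 + Y)) = A + (-3 + Y + Y²) = -3 + A + Y + Y²)
-704436/p(O(m(5))*(F - 15), -518) = -704436/(-3 - 518 + (2*(4 + (½)*5))*(3 - 15) + ((2*(4 + (½)*5))*(3 - 15))²) = -704436/(-3 - 518 + (2*(4 + 5/2))*(-12) + ((2*(4 + 5/2))*(-12))²) = -704436/(-3 - 518 + (2*(13/2))*(-12) + ((2*(13/2))*(-12))²) = -704436/(-3 - 518 + 13*(-12) + (13*(-12))²) = -704436/(-3 - 518 - 156 + (-156)²) = -704436/(-3 - 518 - 156 + 24336) = -704436/23659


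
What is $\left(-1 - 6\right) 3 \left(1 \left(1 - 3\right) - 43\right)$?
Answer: $945$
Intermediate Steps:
$\left(-1 - 6\right) 3 \left(1 \left(1 - 3\right) - 43\right) = \left(-7\right) 3 \left(1 \left(-2\right) - 43\right) = - 21 \left(-2 - 43\right) = \left(-21\right) \left(-45\right) = 945$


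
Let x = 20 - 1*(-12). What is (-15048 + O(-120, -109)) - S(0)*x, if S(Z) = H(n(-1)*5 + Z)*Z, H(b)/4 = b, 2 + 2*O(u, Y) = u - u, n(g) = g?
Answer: -15049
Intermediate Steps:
O(u, Y) = -1 (O(u, Y) = -1 + (u - u)/2 = -1 + (½)*0 = -1 + 0 = -1)
H(b) = 4*b
S(Z) = Z*(-20 + 4*Z) (S(Z) = (4*(-1*5 + Z))*Z = (4*(-5 + Z))*Z = (-20 + 4*Z)*Z = Z*(-20 + 4*Z))
x = 32 (x = 20 + 12 = 32)
(-15048 + O(-120, -109)) - S(0)*x = (-15048 - 1) - 4*0*(-5 + 0)*32 = -15049 - 4*0*(-5)*32 = -15049 - 0*32 = -15049 - 1*0 = -15049 + 0 = -15049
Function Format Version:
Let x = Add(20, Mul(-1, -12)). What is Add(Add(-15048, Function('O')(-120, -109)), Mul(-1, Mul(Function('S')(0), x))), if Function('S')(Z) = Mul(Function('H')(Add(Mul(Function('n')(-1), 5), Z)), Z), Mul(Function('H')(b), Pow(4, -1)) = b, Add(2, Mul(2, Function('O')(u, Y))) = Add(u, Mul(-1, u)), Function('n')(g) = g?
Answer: -15049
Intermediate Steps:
Function('O')(u, Y) = -1 (Function('O')(u, Y) = Add(-1, Mul(Rational(1, 2), Add(u, Mul(-1, u)))) = Add(-1, Mul(Rational(1, 2), 0)) = Add(-1, 0) = -1)
Function('H')(b) = Mul(4, b)
Function('S')(Z) = Mul(Z, Add(-20, Mul(4, Z))) (Function('S')(Z) = Mul(Mul(4, Add(Mul(-1, 5), Z)), Z) = Mul(Mul(4, Add(-5, Z)), Z) = Mul(Add(-20, Mul(4, Z)), Z) = Mul(Z, Add(-20, Mul(4, Z))))
x = 32 (x = Add(20, 12) = 32)
Add(Add(-15048, Function('O')(-120, -109)), Mul(-1, Mul(Function('S')(0), x))) = Add(Add(-15048, -1), Mul(-1, Mul(Mul(4, 0, Add(-5, 0)), 32))) = Add(-15049, Mul(-1, Mul(Mul(4, 0, -5), 32))) = Add(-15049, Mul(-1, Mul(0, 32))) = Add(-15049, Mul(-1, 0)) = Add(-15049, 0) = -15049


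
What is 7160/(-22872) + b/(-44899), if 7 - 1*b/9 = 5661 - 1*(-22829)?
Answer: 692711468/128366241 ≈ 5.3964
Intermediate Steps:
b = -256347 (b = 63 - 9*(5661 - 1*(-22829)) = 63 - 9*(5661 + 22829) = 63 - 9*28490 = 63 - 256410 = -256347)
7160/(-22872) + b/(-44899) = 7160/(-22872) - 256347/(-44899) = 7160*(-1/22872) - 256347*(-1/44899) = -895/2859 + 256347/44899 = 692711468/128366241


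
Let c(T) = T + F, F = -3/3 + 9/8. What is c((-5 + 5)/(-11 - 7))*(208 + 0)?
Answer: 26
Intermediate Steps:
F = 1/8 (F = -3*1/3 + 9*(1/8) = -1 + 9/8 = 1/8 ≈ 0.12500)
c(T) = 1/8 + T (c(T) = T + 1/8 = 1/8 + T)
c((-5 + 5)/(-11 - 7))*(208 + 0) = (1/8 + (-5 + 5)/(-11 - 7))*(208 + 0) = (1/8 + 0/(-18))*208 = (1/8 + 0*(-1/18))*208 = (1/8 + 0)*208 = (1/8)*208 = 26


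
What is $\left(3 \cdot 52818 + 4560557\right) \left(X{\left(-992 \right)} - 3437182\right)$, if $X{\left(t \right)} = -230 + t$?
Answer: $-16225866298444$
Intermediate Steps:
$\left(3 \cdot 52818 + 4560557\right) \left(X{\left(-992 \right)} - 3437182\right) = \left(3 \cdot 52818 + 4560557\right) \left(\left(-230 - 992\right) - 3437182\right) = \left(158454 + 4560557\right) \left(-1222 - 3437182\right) = 4719011 \left(-3438404\right) = -16225866298444$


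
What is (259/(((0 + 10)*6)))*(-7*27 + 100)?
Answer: -23051/60 ≈ -384.18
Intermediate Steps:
(259/(((0 + 10)*6)))*(-7*27 + 100) = (259/((10*6)))*(-189 + 100) = (259/60)*(-89) = -23051/60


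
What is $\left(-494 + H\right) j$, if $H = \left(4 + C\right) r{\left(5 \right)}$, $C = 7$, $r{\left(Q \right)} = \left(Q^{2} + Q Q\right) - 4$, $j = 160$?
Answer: $1920$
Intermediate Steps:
$r{\left(Q \right)} = -4 + 2 Q^{2}$ ($r{\left(Q \right)} = \left(Q^{2} + Q^{2}\right) - 4 = 2 Q^{2} - 4 = -4 + 2 Q^{2}$)
$H = 506$ ($H = \left(4 + 7\right) \left(-4 + 2 \cdot 5^{2}\right) = 11 \left(-4 + 2 \cdot 25\right) = 11 \left(-4 + 50\right) = 11 \cdot 46 = 506$)
$\left(-494 + H\right) j = \left(-494 + 506\right) 160 = 12 \cdot 160 = 1920$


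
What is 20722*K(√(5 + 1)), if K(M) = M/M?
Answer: 20722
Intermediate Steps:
K(M) = 1
20722*K(√(5 + 1)) = 20722*1 = 20722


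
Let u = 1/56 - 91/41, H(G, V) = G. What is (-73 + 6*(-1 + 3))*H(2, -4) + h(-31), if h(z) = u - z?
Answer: -213991/2296 ≈ -93.202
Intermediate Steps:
u = -5055/2296 (u = 1*(1/56) - 91*1/41 = 1/56 - 91/41 = -5055/2296 ≈ -2.2017)
h(z) = -5055/2296 - z
(-73 + 6*(-1 + 3))*H(2, -4) + h(-31) = (-73 + 6*(-1 + 3))*2 + (-5055/2296 - 1*(-31)) = (-73 + 6*2)*2 + (-5055/2296 + 31) = (-73 + 12)*2 + 66121/2296 = -61*2 + 66121/2296 = -122 + 66121/2296 = -213991/2296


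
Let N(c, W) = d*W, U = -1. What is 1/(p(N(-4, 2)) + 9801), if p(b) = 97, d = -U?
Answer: 1/9898 ≈ 0.00010103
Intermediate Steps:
d = 1 (d = -1*(-1) = 1)
N(c, W) = W (N(c, W) = 1*W = W)
1/(p(N(-4, 2)) + 9801) = 1/(97 + 9801) = 1/9898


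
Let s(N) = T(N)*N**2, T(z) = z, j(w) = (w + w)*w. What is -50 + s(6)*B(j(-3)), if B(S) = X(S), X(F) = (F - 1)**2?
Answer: 62374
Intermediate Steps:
j(w) = 2*w**2 (j(w) = (2*w)*w = 2*w**2)
X(F) = (-1 + F)**2
B(S) = (-1 + S)**2
s(N) = N**3 (s(N) = N*N**2 = N**3)
-50 + s(6)*B(j(-3)) = -50 + 6**3*(-1 + 2*(-3)**2)**2 = -50 + 216*(-1 + 2*9)**2 = -50 + 216*(-1 + 18)**2 = -50 + 216*17**2 = -50 + 216*289 = -50 + 62424 = 62374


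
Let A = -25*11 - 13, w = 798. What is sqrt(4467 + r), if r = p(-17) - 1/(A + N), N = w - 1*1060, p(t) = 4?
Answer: sqrt(54099122)/110 ≈ 66.866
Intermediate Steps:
A = -288 (A = -275 - 13 = -288)
N = -262 (N = 798 - 1*1060 = 798 - 1060 = -262)
r = 2201/550 (r = 4 - 1/(-288 - 262) = 4 - 1/(-550) = 4 - 1*(-1/550) = 4 + 1/550 = 2201/550 ≈ 4.0018)
sqrt(4467 + r) = sqrt(4467 + 2201/550) = sqrt(2459051/550) = sqrt(54099122)/110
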